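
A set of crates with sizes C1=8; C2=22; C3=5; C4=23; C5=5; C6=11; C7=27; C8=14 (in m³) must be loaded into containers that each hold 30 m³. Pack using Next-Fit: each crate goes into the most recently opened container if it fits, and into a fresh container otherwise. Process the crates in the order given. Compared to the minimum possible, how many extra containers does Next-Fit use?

1

Next-Fit: [8,22] [5,23] [5,11] [27] [14] → 5 containers.
Total size 115 m³; any packing needs at least ⌈115/30⌉ = 4 containers.
An optimal packing achieves that bound: [27] [23,5] [22,8] [14,11,5] → 4 containers.
Excess: 5 − 4 = 1.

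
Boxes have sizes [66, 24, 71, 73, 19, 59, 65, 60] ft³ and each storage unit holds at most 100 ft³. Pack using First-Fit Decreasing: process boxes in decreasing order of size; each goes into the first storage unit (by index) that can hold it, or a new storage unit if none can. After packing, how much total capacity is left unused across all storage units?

163

Sorted descending: 73, 71, 66, 65, 60, 59, 24, 19.
storage unit 1: place 73 ft³, 27 ft³ left
storage unit 2: place 71 ft³, 29 ft³ left
storage unit 3: place 66 ft³, 34 ft³ left
storage unit 4: place 65 ft³, 35 ft³ left
storage unit 5: place 60 ft³, 40 ft³ left
storage unit 6: place 59 ft³, 41 ft³ left
storage unit 1: place 24 ft³, 3 ft³ left
storage unit 2: place 19 ft³, 10 ft³ left
6 storage units × 100 ft³ = 600 ft³; used 437 ft³; unused 163 ft³.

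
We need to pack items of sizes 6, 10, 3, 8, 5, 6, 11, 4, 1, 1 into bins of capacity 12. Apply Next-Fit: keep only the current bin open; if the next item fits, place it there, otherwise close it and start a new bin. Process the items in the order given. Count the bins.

bin 1: place 6, 6 left
bin 2: place 10, 2 left
bin 3: place 3, 9 left
bin 3: place 8, 1 left
bin 4: place 5, 7 left
bin 4: place 6, 1 left
bin 5: place 11, 1 left
bin 6: place 4, 8 left
bin 6: place 1, 7 left
bin 6: place 1, 6 left
Final bins: [6] [10] [3,8] [5,6] [11] [4,1,1].

6 bins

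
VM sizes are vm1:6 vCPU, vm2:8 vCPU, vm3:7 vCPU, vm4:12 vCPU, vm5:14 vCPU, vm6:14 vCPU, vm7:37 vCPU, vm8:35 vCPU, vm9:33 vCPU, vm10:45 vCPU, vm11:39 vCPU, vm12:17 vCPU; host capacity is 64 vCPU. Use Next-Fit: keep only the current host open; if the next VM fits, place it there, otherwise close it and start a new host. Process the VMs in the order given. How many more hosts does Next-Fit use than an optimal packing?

Next-Fit: [6,8,7,12,14,14] [37] [35] [33] [45] [39,17] → 6 hosts.
Total size 267 vCPU; any packing needs at least ⌈267/64⌉ = 5 hosts.
An optimal packing achieves that bound: [45,17] [39,14,8] [37,14,12] [35,7,6] [33] → 5 hosts.
Excess: 6 − 5 = 1.

1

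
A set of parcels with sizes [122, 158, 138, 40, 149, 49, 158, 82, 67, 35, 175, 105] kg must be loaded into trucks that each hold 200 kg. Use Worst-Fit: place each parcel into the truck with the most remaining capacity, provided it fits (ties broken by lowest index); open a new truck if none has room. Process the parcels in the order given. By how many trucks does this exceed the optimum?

Worst-Fit: [122,40] [158] [138,49] [149,35] [158] [82,67] [175] [105] → 8 trucks.
Total size 1278 kg; any packing needs at least ⌈1278/200⌉ = 7 trucks.
An optimal packing achieves that bound: [175] [158,40] [158,35] [149,49] [138] [122,67] [105,82] → 7 trucks.
Excess: 8 − 7 = 1.

1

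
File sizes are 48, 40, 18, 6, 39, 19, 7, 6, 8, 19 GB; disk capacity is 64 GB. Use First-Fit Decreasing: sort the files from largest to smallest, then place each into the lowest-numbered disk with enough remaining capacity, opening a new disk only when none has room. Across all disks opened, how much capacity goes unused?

Sorted descending: 48, 40, 39, 19, 19, 18, 8, 7, 6, 6.
48 GB → disk 1 (remaining 16 GB)
40 GB → disk 2 (remaining 24 GB)
39 GB → disk 3 (remaining 25 GB)
19 GB → disk 2 (remaining 5 GB)
19 GB → disk 3 (remaining 6 GB)
18 GB → disk 4 (remaining 46 GB)
8 GB → disk 1 (remaining 8 GB)
7 GB → disk 1 (remaining 1 GB)
6 GB → disk 3 (remaining 0 GB)
6 GB → disk 4 (remaining 40 GB)
4 disks × 64 GB = 256 GB; used 210 GB; unused 46 GB.

46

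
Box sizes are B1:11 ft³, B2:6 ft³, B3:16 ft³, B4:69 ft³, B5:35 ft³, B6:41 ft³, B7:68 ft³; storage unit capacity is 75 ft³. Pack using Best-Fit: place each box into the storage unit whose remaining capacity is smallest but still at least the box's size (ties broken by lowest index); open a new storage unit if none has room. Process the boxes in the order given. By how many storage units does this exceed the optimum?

0

Best-Fit: [11,6,16,35] [69] [41] [68] → 4 storage units.
Total size 246 ft³; any packing needs at least ⌈246/75⌉ = 4 storage units.
So 4 is already optimal.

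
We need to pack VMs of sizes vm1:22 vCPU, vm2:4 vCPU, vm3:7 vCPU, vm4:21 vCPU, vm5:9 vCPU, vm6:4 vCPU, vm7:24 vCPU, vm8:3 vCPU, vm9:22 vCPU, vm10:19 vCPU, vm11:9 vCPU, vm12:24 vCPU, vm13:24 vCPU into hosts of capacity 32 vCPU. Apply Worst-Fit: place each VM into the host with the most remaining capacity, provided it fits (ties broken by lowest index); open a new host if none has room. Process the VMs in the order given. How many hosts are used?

8 hosts

vm1 (22 vCPU) → host 1 (remaining 10 vCPU)
vm2 (4 vCPU) → host 1 (remaining 6 vCPU)
vm3 (7 vCPU) → host 2 (remaining 25 vCPU)
vm4 (21 vCPU) → host 2 (remaining 4 vCPU)
vm5 (9 vCPU) → host 3 (remaining 23 vCPU)
vm6 (4 vCPU) → host 3 (remaining 19 vCPU)
vm7 (24 vCPU) → host 4 (remaining 8 vCPU)
vm8 (3 vCPU) → host 3 (remaining 16 vCPU)
vm9 (22 vCPU) → host 5 (remaining 10 vCPU)
vm10 (19 vCPU) → host 6 (remaining 13 vCPU)
vm11 (9 vCPU) → host 3 (remaining 7 vCPU)
vm12 (24 vCPU) → host 7 (remaining 8 vCPU)
vm13 (24 vCPU) → host 8 (remaining 8 vCPU)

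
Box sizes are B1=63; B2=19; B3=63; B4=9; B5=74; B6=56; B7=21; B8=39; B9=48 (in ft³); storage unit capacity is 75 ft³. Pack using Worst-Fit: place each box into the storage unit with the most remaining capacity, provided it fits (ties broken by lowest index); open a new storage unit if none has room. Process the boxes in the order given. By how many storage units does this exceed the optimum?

Worst-Fit: [63] [19,9,21] [63] [74] [56] [39] [48] → 7 storage units.
Total size 392 ft³; any packing needs at least ⌈392/75⌉ = 6 storage units.
An optimal packing achieves that bound: [74] [63,9] [63] [56,19] [48,21] [39] → 6 storage units.
Excess: 7 − 6 = 1.

1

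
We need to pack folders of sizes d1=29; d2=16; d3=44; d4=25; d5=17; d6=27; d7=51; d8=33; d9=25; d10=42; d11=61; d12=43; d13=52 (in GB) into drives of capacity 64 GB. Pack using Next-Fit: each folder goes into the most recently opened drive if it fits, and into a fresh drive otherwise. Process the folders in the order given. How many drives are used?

drive 1: place d1 (29 GB), 35 GB left
drive 1: place d2 (16 GB), 19 GB left
drive 2: place d3 (44 GB), 20 GB left
drive 3: place d4 (25 GB), 39 GB left
drive 3: place d5 (17 GB), 22 GB left
drive 4: place d6 (27 GB), 37 GB left
drive 5: place d7 (51 GB), 13 GB left
drive 6: place d8 (33 GB), 31 GB left
drive 6: place d9 (25 GB), 6 GB left
drive 7: place d10 (42 GB), 22 GB left
drive 8: place d11 (61 GB), 3 GB left
drive 9: place d12 (43 GB), 21 GB left
drive 10: place d13 (52 GB), 12 GB left

10 drives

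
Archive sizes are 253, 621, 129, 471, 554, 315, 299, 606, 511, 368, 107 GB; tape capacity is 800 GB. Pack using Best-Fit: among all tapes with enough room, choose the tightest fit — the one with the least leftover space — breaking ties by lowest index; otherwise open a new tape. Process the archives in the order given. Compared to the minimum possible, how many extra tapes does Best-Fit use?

1

Best-Fit: [253,471] [621,129] [554] [315,299,107] [606] [511] [368] → 7 tapes.
Total size 4234 GB; any packing needs at least ⌈4234/800⌉ = 6 tapes.
An optimal packing achieves that bound: [621,129] [606,107] [554] [511,253] [471,315] [368,299] → 6 tapes.
Excess: 7 − 6 = 1.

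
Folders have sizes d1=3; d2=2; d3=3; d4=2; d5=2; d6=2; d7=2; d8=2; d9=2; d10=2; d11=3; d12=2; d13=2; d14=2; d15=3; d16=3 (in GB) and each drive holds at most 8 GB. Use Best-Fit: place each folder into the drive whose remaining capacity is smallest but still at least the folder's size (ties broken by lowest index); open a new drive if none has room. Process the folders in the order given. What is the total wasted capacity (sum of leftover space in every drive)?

3

d1 (3 GB) → drive 1 (remaining 5 GB)
d2 (2 GB) → drive 1 (remaining 3 GB)
d3 (3 GB) → drive 1 (remaining 0 GB)
d4 (2 GB) → drive 2 (remaining 6 GB)
d5 (2 GB) → drive 2 (remaining 4 GB)
d6 (2 GB) → drive 2 (remaining 2 GB)
d7 (2 GB) → drive 2 (remaining 0 GB)
d8 (2 GB) → drive 3 (remaining 6 GB)
d9 (2 GB) → drive 3 (remaining 4 GB)
d10 (2 GB) → drive 3 (remaining 2 GB)
d11 (3 GB) → drive 4 (remaining 5 GB)
d12 (2 GB) → drive 3 (remaining 0 GB)
d13 (2 GB) → drive 4 (remaining 3 GB)
d14 (2 GB) → drive 4 (remaining 1 GB)
d15 (3 GB) → drive 5 (remaining 5 GB)
d16 (3 GB) → drive 5 (remaining 2 GB)
5 drives × 8 GB = 40 GB; used 37 GB; unused 3 GB.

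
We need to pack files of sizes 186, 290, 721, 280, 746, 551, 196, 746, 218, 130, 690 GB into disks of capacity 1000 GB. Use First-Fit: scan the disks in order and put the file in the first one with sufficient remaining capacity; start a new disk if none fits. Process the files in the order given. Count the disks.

6 disks

186 GB → disk 1 (remaining 814 GB)
290 GB → disk 1 (remaining 524 GB)
721 GB → disk 2 (remaining 279 GB)
280 GB → disk 1 (remaining 244 GB)
746 GB → disk 3 (remaining 254 GB)
551 GB → disk 4 (remaining 449 GB)
196 GB → disk 1 (remaining 48 GB)
746 GB → disk 5 (remaining 254 GB)
218 GB → disk 2 (remaining 61 GB)
130 GB → disk 3 (remaining 124 GB)
690 GB → disk 6 (remaining 310 GB)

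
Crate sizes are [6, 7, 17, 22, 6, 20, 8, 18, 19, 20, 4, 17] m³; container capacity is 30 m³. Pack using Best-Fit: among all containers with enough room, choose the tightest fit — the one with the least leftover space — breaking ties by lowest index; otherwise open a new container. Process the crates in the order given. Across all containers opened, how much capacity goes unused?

container 1: place 6 m³, 24 m³ left
container 1: place 7 m³, 17 m³ left
container 1: place 17 m³, 0 m³ left
container 2: place 22 m³, 8 m³ left
container 2: place 6 m³, 2 m³ left
container 3: place 20 m³, 10 m³ left
container 3: place 8 m³, 2 m³ left
container 4: place 18 m³, 12 m³ left
container 5: place 19 m³, 11 m³ left
container 6: place 20 m³, 10 m³ left
container 6: place 4 m³, 6 m³ left
container 7: place 17 m³, 13 m³ left
7 containers × 30 m³ = 210 m³; used 164 m³; unused 46 m³.

46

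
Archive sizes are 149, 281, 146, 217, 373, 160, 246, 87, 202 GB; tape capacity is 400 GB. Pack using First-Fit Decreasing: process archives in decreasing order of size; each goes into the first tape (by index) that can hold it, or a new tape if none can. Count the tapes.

5

Sorted descending: 373, 281, 246, 217, 202, 160, 149, 146, 87.
Put 373 GB in tape 1; 27 GB remain.
Put 281 GB in tape 2; 119 GB remain.
Put 246 GB in tape 3; 154 GB remain.
Put 217 GB in tape 4; 183 GB remain.
Put 202 GB in tape 5; 198 GB remain.
Put 160 GB in tape 4; 23 GB remain.
Put 149 GB in tape 3; 5 GB remain.
Put 146 GB in tape 5; 52 GB remain.
Put 87 GB in tape 2; 32 GB remain.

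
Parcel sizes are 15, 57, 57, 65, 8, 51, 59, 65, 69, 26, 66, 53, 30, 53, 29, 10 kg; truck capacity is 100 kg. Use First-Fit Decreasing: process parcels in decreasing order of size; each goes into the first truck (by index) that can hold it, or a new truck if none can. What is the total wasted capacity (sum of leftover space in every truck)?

287

Sorted descending: 69, 66, 65, 65, 59, 57, 57, 53, 53, 51, 30, 29, 26, 15, 10, 8.
Put 69 kg in truck 1; 31 kg remain.
Put 66 kg in truck 2; 34 kg remain.
Put 65 kg in truck 3; 35 kg remain.
Put 65 kg in truck 4; 35 kg remain.
Put 59 kg in truck 5; 41 kg remain.
Put 57 kg in truck 6; 43 kg remain.
Put 57 kg in truck 7; 43 kg remain.
Put 53 kg in truck 8; 47 kg remain.
Put 53 kg in truck 9; 47 kg remain.
Put 51 kg in truck 10; 49 kg remain.
Put 30 kg in truck 1; 1 kg remain.
Put 29 kg in truck 2; 5 kg remain.
Put 26 kg in truck 3; 9 kg remain.
Put 15 kg in truck 4; 20 kg remain.
Put 10 kg in truck 4; 10 kg remain.
Put 8 kg in truck 3; 1 kg remain.
10 trucks × 100 kg = 1000 kg; used 713 kg; unused 287 kg.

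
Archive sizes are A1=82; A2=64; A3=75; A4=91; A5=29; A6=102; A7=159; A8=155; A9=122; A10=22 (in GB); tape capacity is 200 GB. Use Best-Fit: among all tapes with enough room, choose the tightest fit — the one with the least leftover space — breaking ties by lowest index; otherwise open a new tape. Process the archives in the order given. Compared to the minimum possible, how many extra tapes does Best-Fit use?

Best-Fit: [82,64] [75,91,29] [102] [159,22] [155] [122] → 6 tapes.
Total size 901 GB; any packing needs at least ⌈901/200⌉ = 5 tapes.
An optimal packing achieves that bound: [159,29] [155,22] [122,75] [102,91] [82,64] → 5 tapes.
Excess: 6 − 5 = 1.

1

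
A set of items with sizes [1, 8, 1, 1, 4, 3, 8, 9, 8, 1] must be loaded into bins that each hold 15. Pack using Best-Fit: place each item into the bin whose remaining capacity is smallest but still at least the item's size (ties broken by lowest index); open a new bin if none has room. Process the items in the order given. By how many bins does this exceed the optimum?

0

Best-Fit: [1,8,1,1,4] [3,8,1] [9] [8] → 4 bins.
4 items exceed 7.5 (half the capacity), and no two of those can share a bin, so at least 4 bins are needed.
So 4 is already optimal.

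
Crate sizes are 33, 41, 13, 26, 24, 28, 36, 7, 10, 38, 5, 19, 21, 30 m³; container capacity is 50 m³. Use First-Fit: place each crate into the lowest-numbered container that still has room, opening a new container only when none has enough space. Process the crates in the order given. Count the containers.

33 m³ → container 1 (remaining 17 m³)
41 m³ → container 2 (remaining 9 m³)
13 m³ → container 1 (remaining 4 m³)
26 m³ → container 3 (remaining 24 m³)
24 m³ → container 3 (remaining 0 m³)
28 m³ → container 4 (remaining 22 m³)
36 m³ → container 5 (remaining 14 m³)
7 m³ → container 2 (remaining 2 m³)
10 m³ → container 4 (remaining 12 m³)
38 m³ → container 6 (remaining 12 m³)
5 m³ → container 4 (remaining 7 m³)
19 m³ → container 7 (remaining 31 m³)
21 m³ → container 7 (remaining 10 m³)
30 m³ → container 8 (remaining 20 m³)

8 containers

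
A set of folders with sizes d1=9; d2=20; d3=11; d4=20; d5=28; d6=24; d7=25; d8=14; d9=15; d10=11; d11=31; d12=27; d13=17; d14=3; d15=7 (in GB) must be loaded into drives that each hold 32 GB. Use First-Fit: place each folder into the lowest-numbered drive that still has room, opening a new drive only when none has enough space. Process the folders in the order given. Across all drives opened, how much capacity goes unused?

d1 (9 GB) → drive 1 (remaining 23 GB)
d2 (20 GB) → drive 1 (remaining 3 GB)
d3 (11 GB) → drive 2 (remaining 21 GB)
d4 (20 GB) → drive 2 (remaining 1 GB)
d5 (28 GB) → drive 3 (remaining 4 GB)
d6 (24 GB) → drive 4 (remaining 8 GB)
d7 (25 GB) → drive 5 (remaining 7 GB)
d8 (14 GB) → drive 6 (remaining 18 GB)
d9 (15 GB) → drive 6 (remaining 3 GB)
d10 (11 GB) → drive 7 (remaining 21 GB)
d11 (31 GB) → drive 8 (remaining 1 GB)
d12 (27 GB) → drive 9 (remaining 5 GB)
d13 (17 GB) → drive 7 (remaining 4 GB)
d14 (3 GB) → drive 1 (remaining 0 GB)
d15 (7 GB) → drive 4 (remaining 1 GB)
9 drives × 32 GB = 288 GB; used 262 GB; unused 26 GB.

26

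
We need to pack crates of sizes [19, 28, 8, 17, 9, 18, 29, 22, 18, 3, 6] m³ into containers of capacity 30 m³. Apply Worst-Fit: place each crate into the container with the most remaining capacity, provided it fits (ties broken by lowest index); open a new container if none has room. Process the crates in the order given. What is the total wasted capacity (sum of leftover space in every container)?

33

container 1: place 19 m³, 11 m³ left
container 2: place 28 m³, 2 m³ left
container 1: place 8 m³, 3 m³ left
container 3: place 17 m³, 13 m³ left
container 3: place 9 m³, 4 m³ left
container 4: place 18 m³, 12 m³ left
container 5: place 29 m³, 1 m³ left
container 6: place 22 m³, 8 m³ left
container 7: place 18 m³, 12 m³ left
container 4: place 3 m³, 9 m³ left
container 7: place 6 m³, 6 m³ left
7 containers × 30 m³ = 210 m³; used 177 m³; unused 33 m³.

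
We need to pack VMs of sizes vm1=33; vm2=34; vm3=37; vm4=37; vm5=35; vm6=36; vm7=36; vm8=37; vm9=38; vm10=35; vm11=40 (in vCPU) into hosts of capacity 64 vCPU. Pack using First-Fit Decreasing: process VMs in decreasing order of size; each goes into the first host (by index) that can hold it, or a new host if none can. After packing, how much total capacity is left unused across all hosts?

Sorted descending: 40, 38, 37, 37, 37, 36, 36, 35, 35, 34, 33.
host 1: place 40 vCPU, 24 vCPU left
host 2: place 38 vCPU, 26 vCPU left
host 3: place 37 vCPU, 27 vCPU left
host 4: place 37 vCPU, 27 vCPU left
host 5: place 37 vCPU, 27 vCPU left
host 6: place 36 vCPU, 28 vCPU left
host 7: place 36 vCPU, 28 vCPU left
host 8: place 35 vCPU, 29 vCPU left
host 9: place 35 vCPU, 29 vCPU left
host 10: place 34 vCPU, 30 vCPU left
host 11: place 33 vCPU, 31 vCPU left
11 hosts × 64 vCPU = 704 vCPU; used 398 vCPU; unused 306 vCPU.

306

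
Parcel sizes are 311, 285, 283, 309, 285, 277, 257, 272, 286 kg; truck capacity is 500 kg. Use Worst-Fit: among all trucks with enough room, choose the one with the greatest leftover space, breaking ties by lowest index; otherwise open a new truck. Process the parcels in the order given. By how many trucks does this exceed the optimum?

Worst-Fit: [311] [285] [283] [309] [285] [277] [257] [272] [286] → 9 trucks.
9 parcels exceed 250 kg (half the capacity), and no two of those can share a truck, so at least 9 trucks are needed.
So 9 is already optimal.

0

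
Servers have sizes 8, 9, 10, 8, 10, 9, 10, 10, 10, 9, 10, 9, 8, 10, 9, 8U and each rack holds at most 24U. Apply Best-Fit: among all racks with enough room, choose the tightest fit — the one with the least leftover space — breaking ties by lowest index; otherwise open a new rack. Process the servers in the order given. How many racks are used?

8

8U → rack 1 (remaining 16U)
9U → rack 1 (remaining 7U)
10U → rack 2 (remaining 14U)
8U → rack 2 (remaining 6U)
10U → rack 3 (remaining 14U)
9U → rack 3 (remaining 5U)
10U → rack 4 (remaining 14U)
10U → rack 4 (remaining 4U)
10U → rack 5 (remaining 14U)
9U → rack 5 (remaining 5U)
10U → rack 6 (remaining 14U)
9U → rack 6 (remaining 5U)
8U → rack 7 (remaining 16U)
10U → rack 7 (remaining 6U)
9U → rack 8 (remaining 15U)
8U → rack 8 (remaining 7U)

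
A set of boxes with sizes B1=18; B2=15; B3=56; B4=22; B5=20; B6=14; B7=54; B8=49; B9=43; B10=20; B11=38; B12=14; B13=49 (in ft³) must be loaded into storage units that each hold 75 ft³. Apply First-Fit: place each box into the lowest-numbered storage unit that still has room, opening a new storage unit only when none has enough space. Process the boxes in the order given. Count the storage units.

7

B1 (18 ft³) → storage unit 1 (remaining 57 ft³)
B2 (15 ft³) → storage unit 1 (remaining 42 ft³)
B3 (56 ft³) → storage unit 2 (remaining 19 ft³)
B4 (22 ft³) → storage unit 1 (remaining 20 ft³)
B5 (20 ft³) → storage unit 1 (remaining 0 ft³)
B6 (14 ft³) → storage unit 2 (remaining 5 ft³)
B7 (54 ft³) → storage unit 3 (remaining 21 ft³)
B8 (49 ft³) → storage unit 4 (remaining 26 ft³)
B9 (43 ft³) → storage unit 5 (remaining 32 ft³)
B10 (20 ft³) → storage unit 3 (remaining 1 ft³)
B11 (38 ft³) → storage unit 6 (remaining 37 ft³)
B12 (14 ft³) → storage unit 4 (remaining 12 ft³)
B13 (49 ft³) → storage unit 7 (remaining 26 ft³)
Final storage units: [18,15,22,20] [56,14] [54,20] [49,14] [43] [38] [49].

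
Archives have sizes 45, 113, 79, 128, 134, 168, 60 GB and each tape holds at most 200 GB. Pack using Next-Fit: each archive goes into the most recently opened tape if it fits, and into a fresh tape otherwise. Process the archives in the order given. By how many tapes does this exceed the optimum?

Next-Fit: [45,113] [79] [128] [134] [168] [60] → 6 tapes.
Total size 727 GB; any packing needs at least ⌈727/200⌉ = 4 tapes.
An optimal packing achieves that bound: [168] [134,60] [128,45] [113,79] → 4 tapes.
Excess: 6 − 4 = 2.

2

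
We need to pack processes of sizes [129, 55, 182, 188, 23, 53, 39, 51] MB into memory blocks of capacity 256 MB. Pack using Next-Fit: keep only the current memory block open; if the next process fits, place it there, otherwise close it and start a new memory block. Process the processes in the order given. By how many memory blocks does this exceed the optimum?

Next-Fit: [129,55] [182] [188,23] [53,39,51] → 4 memory blocks.
Total size 720 MB; any packing needs at least ⌈720/256⌉ = 3 memory blocks.
An optimal packing achieves that bound: [188,55] [182,53] [129,51,39,23] → 3 memory blocks.
Excess: 4 − 3 = 1.

1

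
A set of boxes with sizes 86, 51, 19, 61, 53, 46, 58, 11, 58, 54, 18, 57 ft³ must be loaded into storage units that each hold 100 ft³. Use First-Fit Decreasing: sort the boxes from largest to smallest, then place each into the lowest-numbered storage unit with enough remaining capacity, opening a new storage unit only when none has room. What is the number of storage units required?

8 storage units

Sorted descending: 86, 61, 58, 58, 57, 54, 53, 51, 46, 19, 18, 11.
86 ft³ → storage unit 1 (remaining 14 ft³)
61 ft³ → storage unit 2 (remaining 39 ft³)
58 ft³ → storage unit 3 (remaining 42 ft³)
58 ft³ → storage unit 4 (remaining 42 ft³)
57 ft³ → storage unit 5 (remaining 43 ft³)
54 ft³ → storage unit 6 (remaining 46 ft³)
53 ft³ → storage unit 7 (remaining 47 ft³)
51 ft³ → storage unit 8 (remaining 49 ft³)
46 ft³ → storage unit 6 (remaining 0 ft³)
19 ft³ → storage unit 2 (remaining 20 ft³)
18 ft³ → storage unit 2 (remaining 2 ft³)
11 ft³ → storage unit 1 (remaining 3 ft³)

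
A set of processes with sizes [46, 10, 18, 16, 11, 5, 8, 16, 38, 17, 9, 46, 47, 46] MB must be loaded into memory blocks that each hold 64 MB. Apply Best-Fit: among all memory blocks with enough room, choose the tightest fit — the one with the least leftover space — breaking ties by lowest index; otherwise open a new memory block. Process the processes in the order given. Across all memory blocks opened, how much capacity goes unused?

51

memory block 1: place 46 MB, 18 MB left
memory block 1: place 10 MB, 8 MB left
memory block 2: place 18 MB, 46 MB left
memory block 2: place 16 MB, 30 MB left
memory block 2: place 11 MB, 19 MB left
memory block 1: place 5 MB, 3 MB left
memory block 2: place 8 MB, 11 MB left
memory block 3: place 16 MB, 48 MB left
memory block 3: place 38 MB, 10 MB left
memory block 4: place 17 MB, 47 MB left
memory block 3: place 9 MB, 1 MB left
memory block 4: place 46 MB, 1 MB left
memory block 5: place 47 MB, 17 MB left
memory block 6: place 46 MB, 18 MB left
6 memory blocks × 64 MB = 384 MB; used 333 MB; unused 51 MB.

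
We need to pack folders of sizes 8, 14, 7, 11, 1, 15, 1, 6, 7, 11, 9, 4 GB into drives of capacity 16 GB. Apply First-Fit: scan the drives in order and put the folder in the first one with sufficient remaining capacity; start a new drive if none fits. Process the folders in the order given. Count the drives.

7

8 GB → drive 1 (remaining 8 GB)
14 GB → drive 2 (remaining 2 GB)
7 GB → drive 1 (remaining 1 GB)
11 GB → drive 3 (remaining 5 GB)
1 GB → drive 1 (remaining 0 GB)
15 GB → drive 4 (remaining 1 GB)
1 GB → drive 2 (remaining 1 GB)
6 GB → drive 5 (remaining 10 GB)
7 GB → drive 5 (remaining 3 GB)
11 GB → drive 6 (remaining 5 GB)
9 GB → drive 7 (remaining 7 GB)
4 GB → drive 3 (remaining 1 GB)
Final drives: [8,7,1] [14,1] [11,4] [15] [6,7] [11] [9].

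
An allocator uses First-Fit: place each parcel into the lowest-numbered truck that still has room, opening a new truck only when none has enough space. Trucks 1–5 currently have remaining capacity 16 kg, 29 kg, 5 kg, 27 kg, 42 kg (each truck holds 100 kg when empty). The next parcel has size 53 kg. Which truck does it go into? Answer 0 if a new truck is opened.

0

No truck has ≥ 53 kg free, so a new truck is opened.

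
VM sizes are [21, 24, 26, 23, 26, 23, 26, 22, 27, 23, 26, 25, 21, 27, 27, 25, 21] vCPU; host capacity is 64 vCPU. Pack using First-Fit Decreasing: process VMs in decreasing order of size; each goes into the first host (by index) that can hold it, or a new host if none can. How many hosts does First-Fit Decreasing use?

8 hosts

Sorted descending: 27, 27, 27, 26, 26, 26, 26, 25, 25, 24, 23, 23, 23, 22, 21, 21, 21.
Put 27 vCPU in host 1; 37 vCPU remain.
Put 27 vCPU in host 1; 10 vCPU remain.
Put 27 vCPU in host 2; 37 vCPU remain.
Put 26 vCPU in host 2; 11 vCPU remain.
Put 26 vCPU in host 3; 38 vCPU remain.
Put 26 vCPU in host 3; 12 vCPU remain.
Put 26 vCPU in host 4; 38 vCPU remain.
Put 25 vCPU in host 4; 13 vCPU remain.
Put 25 vCPU in host 5; 39 vCPU remain.
Put 24 vCPU in host 5; 15 vCPU remain.
Put 23 vCPU in host 6; 41 vCPU remain.
Put 23 vCPU in host 6; 18 vCPU remain.
Put 23 vCPU in host 7; 41 vCPU remain.
Put 22 vCPU in host 7; 19 vCPU remain.
Put 21 vCPU in host 8; 43 vCPU remain.
Put 21 vCPU in host 8; 22 vCPU remain.
Put 21 vCPU in host 8; 1 vCPU remain.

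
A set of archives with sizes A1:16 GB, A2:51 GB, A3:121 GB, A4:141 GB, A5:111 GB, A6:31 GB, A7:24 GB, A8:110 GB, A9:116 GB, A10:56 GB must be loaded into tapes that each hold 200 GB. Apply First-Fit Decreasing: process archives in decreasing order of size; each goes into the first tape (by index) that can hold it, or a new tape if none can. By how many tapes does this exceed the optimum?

First-Fit Decreasing: [141,56] [121,51,24] [116,31,16] [111] [110] → 5 tapes.
5 archives exceed 100 GB (half the capacity), and no two of those can share a tape, so at least 5 tapes are needed.
So 5 is already optimal.

0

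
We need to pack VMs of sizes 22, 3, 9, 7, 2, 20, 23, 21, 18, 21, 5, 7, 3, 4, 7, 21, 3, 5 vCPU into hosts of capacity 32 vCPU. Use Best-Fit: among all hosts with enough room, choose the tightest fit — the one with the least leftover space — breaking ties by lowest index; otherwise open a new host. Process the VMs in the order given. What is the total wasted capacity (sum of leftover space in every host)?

23

22 vCPU → host 1 (remaining 10 vCPU)
3 vCPU → host 1 (remaining 7 vCPU)
9 vCPU → host 2 (remaining 23 vCPU)
7 vCPU → host 1 (remaining 0 vCPU)
2 vCPU → host 2 (remaining 21 vCPU)
20 vCPU → host 2 (remaining 1 vCPU)
23 vCPU → host 3 (remaining 9 vCPU)
21 vCPU → host 4 (remaining 11 vCPU)
18 vCPU → host 5 (remaining 14 vCPU)
21 vCPU → host 6 (remaining 11 vCPU)
5 vCPU → host 3 (remaining 4 vCPU)
7 vCPU → host 4 (remaining 4 vCPU)
3 vCPU → host 3 (remaining 1 vCPU)
4 vCPU → host 4 (remaining 0 vCPU)
7 vCPU → host 6 (remaining 4 vCPU)
21 vCPU → host 7 (remaining 11 vCPU)
3 vCPU → host 6 (remaining 1 vCPU)
5 vCPU → host 7 (remaining 6 vCPU)
7 hosts × 32 vCPU = 224 vCPU; used 201 vCPU; unused 23 vCPU.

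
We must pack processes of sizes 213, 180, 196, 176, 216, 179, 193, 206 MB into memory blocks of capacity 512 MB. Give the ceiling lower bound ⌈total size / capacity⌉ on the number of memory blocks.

Total size = 213 + 180 + 196 + 176 + 216 + 179 + 193 + 206 = 1559 MB.
⌈1559 / 512⌉ = 4.

4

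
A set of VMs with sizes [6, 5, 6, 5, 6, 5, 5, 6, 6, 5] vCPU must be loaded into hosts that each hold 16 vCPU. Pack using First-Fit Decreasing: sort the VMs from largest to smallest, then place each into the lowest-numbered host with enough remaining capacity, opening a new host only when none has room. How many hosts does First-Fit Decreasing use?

Sorted descending: 6, 6, 6, 6, 6, 5, 5, 5, 5, 5.
6 vCPU → host 1 (remaining 10 vCPU)
6 vCPU → host 1 (remaining 4 vCPU)
6 vCPU → host 2 (remaining 10 vCPU)
6 vCPU → host 2 (remaining 4 vCPU)
6 vCPU → host 3 (remaining 10 vCPU)
5 vCPU → host 3 (remaining 5 vCPU)
5 vCPU → host 3 (remaining 0 vCPU)
5 vCPU → host 4 (remaining 11 vCPU)
5 vCPU → host 4 (remaining 6 vCPU)
5 vCPU → host 4 (remaining 1 vCPU)
Final hosts: [6,6] [6,6] [6,5,5] [5,5,5].

4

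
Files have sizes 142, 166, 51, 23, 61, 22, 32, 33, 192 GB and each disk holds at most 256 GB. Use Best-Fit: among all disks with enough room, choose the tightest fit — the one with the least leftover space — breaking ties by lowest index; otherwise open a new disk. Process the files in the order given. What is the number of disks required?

4

142 GB → disk 1 (remaining 114 GB)
166 GB → disk 2 (remaining 90 GB)
51 GB → disk 2 (remaining 39 GB)
23 GB → disk 2 (remaining 16 GB)
61 GB → disk 1 (remaining 53 GB)
22 GB → disk 1 (remaining 31 GB)
32 GB → disk 3 (remaining 224 GB)
33 GB → disk 3 (remaining 191 GB)
192 GB → disk 4 (remaining 64 GB)
Final disks: [142,61,22] [166,51,23] [32,33] [192].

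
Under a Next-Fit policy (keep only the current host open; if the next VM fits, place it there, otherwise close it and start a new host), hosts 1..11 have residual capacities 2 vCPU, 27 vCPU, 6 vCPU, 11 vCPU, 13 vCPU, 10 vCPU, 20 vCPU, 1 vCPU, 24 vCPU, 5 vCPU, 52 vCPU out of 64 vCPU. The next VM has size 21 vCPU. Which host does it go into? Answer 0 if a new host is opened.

Next-Fit only looks at host 11, which has 52 vCPU free.
21 vCPU fits there.

11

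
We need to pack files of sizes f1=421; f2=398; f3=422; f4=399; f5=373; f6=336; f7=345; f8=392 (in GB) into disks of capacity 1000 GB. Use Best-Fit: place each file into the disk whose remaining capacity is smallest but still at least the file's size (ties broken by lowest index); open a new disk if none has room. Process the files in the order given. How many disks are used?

disk 1: place f1 (421 GB), 579 GB left
disk 1: place f2 (398 GB), 181 GB left
disk 2: place f3 (422 GB), 578 GB left
disk 2: place f4 (399 GB), 179 GB left
disk 3: place f5 (373 GB), 627 GB left
disk 3: place f6 (336 GB), 291 GB left
disk 4: place f7 (345 GB), 655 GB left
disk 4: place f8 (392 GB), 263 GB left

4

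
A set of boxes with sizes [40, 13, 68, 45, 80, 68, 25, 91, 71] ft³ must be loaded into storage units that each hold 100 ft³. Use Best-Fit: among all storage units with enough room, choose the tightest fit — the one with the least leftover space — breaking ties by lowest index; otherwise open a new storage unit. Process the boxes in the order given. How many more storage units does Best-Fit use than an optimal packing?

Best-Fit: [40,13,45] [68,25] [80] [68] [91] [71] → 6 storage units.
Total size 501 ft³; any packing needs at least ⌈501/100⌉ = 6 storage units.
So 6 is already optimal.

0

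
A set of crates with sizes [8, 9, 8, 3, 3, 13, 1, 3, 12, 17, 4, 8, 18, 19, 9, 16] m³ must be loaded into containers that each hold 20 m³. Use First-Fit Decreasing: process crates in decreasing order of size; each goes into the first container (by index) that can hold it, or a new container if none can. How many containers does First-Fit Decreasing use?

8 containers

Sorted descending: 19, 18, 17, 16, 13, 12, 9, 9, 8, 8, 8, 4, 3, 3, 3, 1.
container 1: place 19 m³, 1 m³ left
container 2: place 18 m³, 2 m³ left
container 3: place 17 m³, 3 m³ left
container 4: place 16 m³, 4 m³ left
container 5: place 13 m³, 7 m³ left
container 6: place 12 m³, 8 m³ left
container 7: place 9 m³, 11 m³ left
container 7: place 9 m³, 2 m³ left
container 6: place 8 m³, 0 m³ left
container 8: place 8 m³, 12 m³ left
container 8: place 8 m³, 4 m³ left
container 4: place 4 m³, 0 m³ left
container 3: place 3 m³, 0 m³ left
container 5: place 3 m³, 4 m³ left
container 5: place 3 m³, 1 m³ left
container 1: place 1 m³, 0 m³ left
Final containers: [19,1] [18] [17,3] [16,4] [13,3,3] [12,8] [9,9] [8,8].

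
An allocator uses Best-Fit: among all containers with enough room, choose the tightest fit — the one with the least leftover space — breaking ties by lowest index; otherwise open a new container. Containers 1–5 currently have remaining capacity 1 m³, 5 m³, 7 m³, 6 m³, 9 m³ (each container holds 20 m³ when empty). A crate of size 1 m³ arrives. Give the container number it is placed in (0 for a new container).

1

Containers with room: container 1 (1 m³), container 2 (5 m³), container 3 (7 m³), container 4 (6 m³), container 5 (9 m³).
Tightest fit is container 1 with 1 m³ free.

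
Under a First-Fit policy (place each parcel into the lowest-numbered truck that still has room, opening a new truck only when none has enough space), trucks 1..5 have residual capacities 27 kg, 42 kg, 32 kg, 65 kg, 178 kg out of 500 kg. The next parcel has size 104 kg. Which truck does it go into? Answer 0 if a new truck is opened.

Trucks with room: truck 5 (178 kg).
The first with room is truck 5.

5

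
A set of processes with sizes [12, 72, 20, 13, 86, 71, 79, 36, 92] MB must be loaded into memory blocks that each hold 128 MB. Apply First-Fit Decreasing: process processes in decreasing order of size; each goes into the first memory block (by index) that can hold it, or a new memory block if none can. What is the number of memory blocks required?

5

Sorted descending: 92, 86, 79, 72, 71, 36, 20, 13, 12.
Put 92 MB in memory block 1; 36 MB remain.
Put 86 MB in memory block 2; 42 MB remain.
Put 79 MB in memory block 3; 49 MB remain.
Put 72 MB in memory block 4; 56 MB remain.
Put 71 MB in memory block 5; 57 MB remain.
Put 36 MB in memory block 1; 0 MB remain.
Put 20 MB in memory block 2; 22 MB remain.
Put 13 MB in memory block 2; 9 MB remain.
Put 12 MB in memory block 3; 37 MB remain.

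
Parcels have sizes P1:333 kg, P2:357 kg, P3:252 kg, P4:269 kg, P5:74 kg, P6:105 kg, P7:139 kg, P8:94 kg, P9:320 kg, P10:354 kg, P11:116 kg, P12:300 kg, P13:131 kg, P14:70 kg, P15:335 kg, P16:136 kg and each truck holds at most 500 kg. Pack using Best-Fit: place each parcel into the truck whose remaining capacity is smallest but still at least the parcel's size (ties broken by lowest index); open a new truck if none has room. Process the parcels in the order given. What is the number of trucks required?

8

Put P1 (333 kg) in truck 1; 167 kg remain.
Put P2 (357 kg) in truck 2; 143 kg remain.
Put P3 (252 kg) in truck 3; 248 kg remain.
Put P4 (269 kg) in truck 4; 231 kg remain.
Put P5 (74 kg) in truck 2; 69 kg remain.
Put P6 (105 kg) in truck 1; 62 kg remain.
Put P7 (139 kg) in truck 4; 92 kg remain.
Put P8 (94 kg) in truck 3; 154 kg remain.
Put P9 (320 kg) in truck 5; 180 kg remain.
Put P10 (354 kg) in truck 6; 146 kg remain.
Put P11 (116 kg) in truck 6; 30 kg remain.
Put P12 (300 kg) in truck 7; 200 kg remain.
Put P13 (131 kg) in truck 3; 23 kg remain.
Put P14 (70 kg) in truck 4; 22 kg remain.
Put P15 (335 kg) in truck 8; 165 kg remain.
Put P16 (136 kg) in truck 8; 29 kg remain.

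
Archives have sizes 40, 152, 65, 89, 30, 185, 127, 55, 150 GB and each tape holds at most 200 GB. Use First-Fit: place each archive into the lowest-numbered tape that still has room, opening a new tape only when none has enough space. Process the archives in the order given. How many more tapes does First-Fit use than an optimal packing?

First-Fit: [40,152] [65,89,30] [185] [127,55] [150] → 5 tapes.
Total size 893 GB; any packing needs at least ⌈893/200⌉ = 5 tapes.
So 5 is already optimal.

0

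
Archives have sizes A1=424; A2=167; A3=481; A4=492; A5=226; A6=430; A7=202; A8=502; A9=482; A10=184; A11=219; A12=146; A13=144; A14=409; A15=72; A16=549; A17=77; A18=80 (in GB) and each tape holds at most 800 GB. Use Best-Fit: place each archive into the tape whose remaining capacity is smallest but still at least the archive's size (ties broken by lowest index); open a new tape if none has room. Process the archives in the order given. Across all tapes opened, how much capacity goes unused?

1114

Put A1 (424 GB) in tape 1; 376 GB remain.
Put A2 (167 GB) in tape 1; 209 GB remain.
Put A3 (481 GB) in tape 2; 319 GB remain.
Put A4 (492 GB) in tape 3; 308 GB remain.
Put A5 (226 GB) in tape 3; 82 GB remain.
Put A6 (430 GB) in tape 4; 370 GB remain.
Put A7 (202 GB) in tape 1; 7 GB remain.
Put A8 (502 GB) in tape 5; 298 GB remain.
Put A9 (482 GB) in tape 6; 318 GB remain.
Put A10 (184 GB) in tape 5; 114 GB remain.
Put A11 (219 GB) in tape 6; 99 GB remain.
Put A12 (146 GB) in tape 2; 173 GB remain.
Put A13 (144 GB) in tape 2; 29 GB remain.
Put A14 (409 GB) in tape 7; 391 GB remain.
Put A15 (72 GB) in tape 3; 10 GB remain.
Put A16 (549 GB) in tape 8; 251 GB remain.
Put A17 (77 GB) in tape 6; 22 GB remain.
Put A18 (80 GB) in tape 5; 34 GB remain.
8 tapes × 800 GB = 6400 GB; used 5286 GB; unused 1114 GB.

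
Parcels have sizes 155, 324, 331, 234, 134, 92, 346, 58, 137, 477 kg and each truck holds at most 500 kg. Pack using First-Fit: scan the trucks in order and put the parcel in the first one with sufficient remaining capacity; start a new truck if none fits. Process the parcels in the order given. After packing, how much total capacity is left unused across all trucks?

212

truck 1: place 155 kg, 345 kg left
truck 1: place 324 kg, 21 kg left
truck 2: place 331 kg, 169 kg left
truck 3: place 234 kg, 266 kg left
truck 2: place 134 kg, 35 kg left
truck 3: place 92 kg, 174 kg left
truck 4: place 346 kg, 154 kg left
truck 3: place 58 kg, 116 kg left
truck 4: place 137 kg, 17 kg left
truck 5: place 477 kg, 23 kg left
5 trucks × 500 kg = 2500 kg; used 2288 kg; unused 212 kg.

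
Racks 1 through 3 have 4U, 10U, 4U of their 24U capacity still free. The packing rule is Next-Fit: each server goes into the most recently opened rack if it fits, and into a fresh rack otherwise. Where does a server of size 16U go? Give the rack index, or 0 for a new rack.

Next-Fit only looks at rack 3, which has 4U free.
16U does not fit, so a new rack is opened.

0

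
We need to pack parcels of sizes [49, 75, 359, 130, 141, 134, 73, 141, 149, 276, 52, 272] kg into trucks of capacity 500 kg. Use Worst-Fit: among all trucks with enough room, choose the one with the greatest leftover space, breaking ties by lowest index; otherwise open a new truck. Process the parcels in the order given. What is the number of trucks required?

Put 49 kg in truck 1; 451 kg remain.
Put 75 kg in truck 1; 376 kg remain.
Put 359 kg in truck 1; 17 kg remain.
Put 130 kg in truck 2; 370 kg remain.
Put 141 kg in truck 2; 229 kg remain.
Put 134 kg in truck 2; 95 kg remain.
Put 73 kg in truck 2; 22 kg remain.
Put 141 kg in truck 3; 359 kg remain.
Put 149 kg in truck 3; 210 kg remain.
Put 276 kg in truck 4; 224 kg remain.
Put 52 kg in truck 4; 172 kg remain.
Put 272 kg in truck 5; 228 kg remain.

5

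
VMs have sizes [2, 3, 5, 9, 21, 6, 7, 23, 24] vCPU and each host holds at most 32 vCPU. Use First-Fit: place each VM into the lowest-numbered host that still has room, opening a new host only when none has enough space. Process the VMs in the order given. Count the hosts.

4

Put 2 vCPU in host 1; 30 vCPU remain.
Put 3 vCPU in host 1; 27 vCPU remain.
Put 5 vCPU in host 1; 22 vCPU remain.
Put 9 vCPU in host 1; 13 vCPU remain.
Put 21 vCPU in host 2; 11 vCPU remain.
Put 6 vCPU in host 1; 7 vCPU remain.
Put 7 vCPU in host 1; 0 vCPU remain.
Put 23 vCPU in host 3; 9 vCPU remain.
Put 24 vCPU in host 4; 8 vCPU remain.
Final hosts: [2,3,5,9,6,7] [21] [23] [24].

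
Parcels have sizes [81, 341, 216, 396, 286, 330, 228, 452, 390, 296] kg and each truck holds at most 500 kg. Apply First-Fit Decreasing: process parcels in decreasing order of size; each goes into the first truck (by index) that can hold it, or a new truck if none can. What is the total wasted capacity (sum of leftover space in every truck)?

Sorted descending: 452, 396, 390, 341, 330, 296, 286, 228, 216, 81.
452 kg → truck 1 (remaining 48 kg)
396 kg → truck 2 (remaining 104 kg)
390 kg → truck 3 (remaining 110 kg)
341 kg → truck 4 (remaining 159 kg)
330 kg → truck 5 (remaining 170 kg)
296 kg → truck 6 (remaining 204 kg)
286 kg → truck 7 (remaining 214 kg)
228 kg → truck 8 (remaining 272 kg)
216 kg → truck 8 (remaining 56 kg)
81 kg → truck 2 (remaining 23 kg)
8 trucks × 500 kg = 4000 kg; used 3016 kg; unused 984 kg.

984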